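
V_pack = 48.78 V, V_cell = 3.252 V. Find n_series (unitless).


n = V_pack / V_cell = 48.78 / 3.252 = 15

15


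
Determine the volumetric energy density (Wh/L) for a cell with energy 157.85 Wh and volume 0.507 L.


ED = E / V = 157.85 / 0.507 = 311.3 Wh/L

311.3 Wh/L


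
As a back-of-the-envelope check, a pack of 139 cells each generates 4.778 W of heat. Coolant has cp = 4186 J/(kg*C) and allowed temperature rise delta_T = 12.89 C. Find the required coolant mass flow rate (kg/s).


Step 1: Total heat Q = 139 * 4.778 W = 664.14 W
Step 2: denom = cp * dT = 4186 * 12.89 = 53958
Step 3: m_dot = 664.14 / 53958 = 0.01231 kg/s

0.01231 kg/s


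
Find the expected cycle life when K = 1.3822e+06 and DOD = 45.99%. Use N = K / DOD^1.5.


DOD^1.5 = 311.89
N = K / DOD^1.5 = 1.3822e+06 / 311.89 = 4432

4432 cycles


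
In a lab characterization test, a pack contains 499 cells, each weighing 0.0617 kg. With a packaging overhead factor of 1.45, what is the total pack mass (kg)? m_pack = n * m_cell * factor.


Cell mass sum = 499 * 0.0617 = 30.788 kg
With overhead 1.45: m_pack = 30.788 * 1.45 = 44.64 kg

44.64 kg


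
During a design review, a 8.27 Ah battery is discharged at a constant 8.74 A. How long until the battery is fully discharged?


Runtime = 8.27 Ah / 8.74 A = 0.9462 hr

0.9462 hr


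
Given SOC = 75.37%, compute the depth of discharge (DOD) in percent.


DOD = 100 - SOC = 100 - 75.37 = 24.63%

24.63%


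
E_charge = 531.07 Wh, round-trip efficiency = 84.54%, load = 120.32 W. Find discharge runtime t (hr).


Step 1: E_discharge = eta/100 * E_charge = 84.54/100 * 531.07 = 448.97 Wh
Step 2: t = E_discharge / P = 448.97 / 120.32 = 3.731 hr

3.731 hr


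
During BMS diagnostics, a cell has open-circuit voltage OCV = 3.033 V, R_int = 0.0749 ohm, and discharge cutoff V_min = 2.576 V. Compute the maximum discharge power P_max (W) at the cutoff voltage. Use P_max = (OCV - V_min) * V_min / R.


dV = OCV - V_min = 0.457 V (so I_max = dV / R)
P_max = dV * V_min / R = 0.457 * 2.576 / 0.0749 = 15.72 W

15.72 W


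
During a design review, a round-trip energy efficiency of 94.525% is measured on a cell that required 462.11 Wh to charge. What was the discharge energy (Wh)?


E_dis = eta/100 * E_chg = 94.525/100 * 462.11 = 436.8 Wh

436.8 Wh


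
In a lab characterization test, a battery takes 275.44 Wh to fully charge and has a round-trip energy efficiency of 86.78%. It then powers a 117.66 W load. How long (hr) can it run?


Step 1: E_discharge = eta/100 * E_charge = 86.78/100 * 275.44 = 239.03 Wh
Step 2: t = E_discharge / P = 239.03 / 117.66 = 2.032 hr

2.032 hr


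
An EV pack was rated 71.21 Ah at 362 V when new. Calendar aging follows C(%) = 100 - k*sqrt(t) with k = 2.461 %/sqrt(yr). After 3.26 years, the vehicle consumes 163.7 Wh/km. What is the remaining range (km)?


Step 1: capacity retention = 100 - 2.461 * sqrt(3.26) = 100 - 2.461 * 1.8055 = 95.557%
Step 2: C_now = 71.21 * 95.557/100 = 68.046 Ah
Step 3: E_pack = V * C_now = 362 * 68.046 = 24633 Wh
Step 4: range = E_pack / consumption = 24633 / 163.7 = 150.5 km

150.5 km


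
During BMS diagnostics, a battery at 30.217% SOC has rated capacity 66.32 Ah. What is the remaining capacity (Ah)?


remaining = SOC / 100 * total = 30.217 / 100 * 66.32 = 20.04 Ah

20.04 Ah


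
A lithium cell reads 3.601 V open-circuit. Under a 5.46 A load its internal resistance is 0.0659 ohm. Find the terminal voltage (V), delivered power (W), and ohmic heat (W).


Step 1: V_terminal = OCV - I*R = 3.601 - 5.46 * 0.0659 = 3.2412 V
Step 2: P_out = V_terminal * I = 3.2412 * 5.46 = 17.70 W
Step 3: Q = I^2 * R = 5.46^2 * 0.0659 = 1.965 W

V=3.2412 V, P=17.70 W, Q=1.965 W


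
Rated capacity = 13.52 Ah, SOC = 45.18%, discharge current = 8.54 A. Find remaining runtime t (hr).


Step 1: remaining = SOC/100 * C_total = 45.18/100 * 13.52 = 6.1083 Ah
Step 2: t = remaining / I = 6.1083 / 8.54 = 0.7153 hr

0.7153 hr


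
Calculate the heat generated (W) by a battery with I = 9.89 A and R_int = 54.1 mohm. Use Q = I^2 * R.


Convert: R = 54.1 mohm = 0.0541 ohm
Q = I^2 * R = 9.89^2 * 0.0541 = 5.292 W

5.292 W


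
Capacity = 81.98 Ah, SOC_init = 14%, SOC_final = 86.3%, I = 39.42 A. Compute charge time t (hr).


delta_Ah = 81.98 * (86.3 - 14) / 100 = 59.272 Ah
t = delta_Ah / I = 59.272 / 39.42 = 1.504 hr

1.504 hr


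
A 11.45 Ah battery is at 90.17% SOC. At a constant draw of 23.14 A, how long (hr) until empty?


Step 1: remaining = SOC/100 * C_total = 90.17/100 * 11.45 = 10.324 Ah
Step 2: t = remaining / I = 10.324 / 23.14 = 0.4462 hr

0.4462 hr


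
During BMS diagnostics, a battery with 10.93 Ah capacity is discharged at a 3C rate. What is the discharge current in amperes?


I = C_rate * capacity = 3 * 10.93 = 32.79 A

32.79 A


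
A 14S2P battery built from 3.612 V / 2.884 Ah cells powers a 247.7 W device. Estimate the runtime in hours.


Step 1: E_pack = Ns * V_cell * Np * C_cell = 14 * 3.612 * 2 * 2.884 = 291.68 Wh
Step 2: t = E_pack / P = 291.68 / 247.7 = 1.178 hr

1.178 hr


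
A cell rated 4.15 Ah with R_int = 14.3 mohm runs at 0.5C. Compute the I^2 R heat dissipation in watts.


Convert: R = 14.3 mohm = 0.0143 ohm
Step 1: I = C_rate * capacity = 0.5 * 4.15 = 2.075 A
Step 2: Q = I^2 * R = 2.075^2 * 0.0143 = 4.3056 * 0.0143 = 0.06157 W

0.06157 W


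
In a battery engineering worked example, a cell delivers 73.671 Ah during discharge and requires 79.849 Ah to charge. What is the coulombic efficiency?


Coulombic efficiency = 73.671/79.849 * 100% = 92.26%

92.26%


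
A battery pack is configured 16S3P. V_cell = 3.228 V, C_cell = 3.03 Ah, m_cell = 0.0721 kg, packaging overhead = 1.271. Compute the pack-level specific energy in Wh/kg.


Step 1: V_pack = 16 * 3.228 = 51.648 V
Step 2: C_pack = 3 * 3.03 = 9.09 Ah
Step 3: E_pack = V_pack * C_pack = 51.648 * 9.09 = 469.48 Wh
Step 4: m_pack = 16 * 3 * 0.0721 * 1.271 = 4.3987 kg
Step 5: ED = E_pack / m_pack = 469.48 / 4.3987 = 106.7 Wh/kg

106.7 Wh/kg


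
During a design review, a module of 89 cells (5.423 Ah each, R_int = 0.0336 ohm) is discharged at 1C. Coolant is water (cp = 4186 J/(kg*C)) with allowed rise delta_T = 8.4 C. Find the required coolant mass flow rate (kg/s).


Step 1: I = 1 * 5.423 = 5.423 A
Step 2: Q_cell = I^2 * R = 5.423^2 * 0.0336 = 0.98814 W
Step 3: Q_total = 89 * 0.98814 = 87.944 W
Step 4: m_dot = Q_total / (cp * dT) = 87.944 / (4186 * 8.4) = 0.002501 kg/s

0.002501 kg/s


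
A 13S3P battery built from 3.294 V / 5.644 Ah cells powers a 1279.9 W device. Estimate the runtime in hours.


Step 1: E_pack = Ns * V_cell * Np * C_cell = 13 * 3.294 * 3 * 5.644 = 725.06 Wh
Step 2: t = E_pack / P = 725.06 / 1279.9 = 0.5665 hr

0.5665 hr


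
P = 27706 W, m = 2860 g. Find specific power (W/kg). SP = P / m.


Convert: m = 2860 g = 2.86 kg
SP = P / m = 27706 / 2.86 = 9687 W/kg

9687 W/kg


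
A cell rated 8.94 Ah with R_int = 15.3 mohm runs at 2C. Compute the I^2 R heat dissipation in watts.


Convert: R = 15.3 mohm = 0.0153 ohm
Step 1: I = C_rate * capacity = 2 * 8.94 = 17.88 A
Step 2: Q = I^2 * R = 17.88^2 * 0.0153 = 319.69 * 0.0153 = 4.891 W

4.891 W


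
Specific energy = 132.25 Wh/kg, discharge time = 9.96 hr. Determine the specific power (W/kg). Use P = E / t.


P_specific = E / t = 132.25 / 9.96 = 13.28 W/kg

13.28 W/kg


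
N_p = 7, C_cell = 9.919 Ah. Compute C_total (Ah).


Parallel capacities add: 7 * 9.919 Ah = 69.433 Ah

69.433 Ah


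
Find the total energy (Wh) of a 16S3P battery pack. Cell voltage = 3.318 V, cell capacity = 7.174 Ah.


V_pack = 16 * 3.318 = 53.088 V
C_pack = 3 * 7.174 = 21.522 Ah
E = V_pack * C_pack = 53.088 * 21.522 = 1143 Wh

1143 Wh


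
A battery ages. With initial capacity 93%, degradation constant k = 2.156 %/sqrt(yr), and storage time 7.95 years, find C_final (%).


Step 1: sqrt(7.95 yr) = 2.8196
Step 2: drop = 2.156 * 2.8196 = 6.0791
Step 3: C_final = 93 - 6.0791 = 86.92%

86.92%


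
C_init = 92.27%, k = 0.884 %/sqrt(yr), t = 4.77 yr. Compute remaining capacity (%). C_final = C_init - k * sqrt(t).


sqrt(t) = sqrt(4.77) = 2.184
C_final = 92.27 - 0.884 * 2.184 = 90.34%

90.34%


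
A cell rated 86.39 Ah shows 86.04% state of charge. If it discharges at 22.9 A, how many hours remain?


Step 1: remaining = SOC/100 * C_total = 86.04/100 * 86.39 = 74.33 Ah
Step 2: t = remaining / I = 74.33 / 22.9 = 3.246 hr

3.246 hr


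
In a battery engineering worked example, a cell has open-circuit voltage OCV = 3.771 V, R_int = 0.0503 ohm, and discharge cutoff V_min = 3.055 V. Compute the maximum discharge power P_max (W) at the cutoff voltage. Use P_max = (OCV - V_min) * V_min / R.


P_max = (OCV - V_min) * V_min / R = (3.771 - 3.055) * 3.055 / 0.0503 = 0.716 * 3.055 / 0.0503 = 43.49 W

43.49 W


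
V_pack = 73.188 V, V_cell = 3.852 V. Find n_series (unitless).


Rearranging: n = V_pack / V_cell = 73.188 / 3.852 = 19 cells

19


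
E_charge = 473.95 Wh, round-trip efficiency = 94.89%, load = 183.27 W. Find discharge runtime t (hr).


Step 1: E_discharge = eta/100 * E_charge = 94.89/100 * 473.95 = 449.73 Wh
Step 2: t = E_discharge / P = 449.73 / 183.27 = 2.454 hr

2.454 hr


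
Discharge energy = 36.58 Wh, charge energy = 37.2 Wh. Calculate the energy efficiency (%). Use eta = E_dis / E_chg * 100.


eta_e = E_dis / E_chg * 100 = 36.58 / 37.2 * 100 = 98.33%

98.33%


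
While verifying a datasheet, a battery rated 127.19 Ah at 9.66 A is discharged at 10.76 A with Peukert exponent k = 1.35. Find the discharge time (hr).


Step 1: t_rated = C / I_rated = 127.19 / 9.66 = 13.167 hr
Step 2: ratio = 9.66 / 10.76 = 0.89777
Step 3: ratio^k = 0.89777^1.35 = 0.86452
Step 4: t = t_rated * ratio^k = 13.167 * 0.86452 = 11.38 hr

11.38 hr


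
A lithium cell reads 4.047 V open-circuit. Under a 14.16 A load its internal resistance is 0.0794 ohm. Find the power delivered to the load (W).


Step 1: V_terminal = OCV - I*R = 4.047 - 14.16 * 0.0794 = 2.9227 V
Step 2: P_out = V_terminal * I = 2.9227 * 14.16 = 41.39 W

41.39 W


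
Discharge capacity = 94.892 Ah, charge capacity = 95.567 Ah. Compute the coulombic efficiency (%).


Coulombic efficiency = 94.892/95.567 * 100% = 99.29%

99.29%


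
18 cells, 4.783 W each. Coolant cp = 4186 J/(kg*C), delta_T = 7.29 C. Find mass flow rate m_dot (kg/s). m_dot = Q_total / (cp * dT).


Q_total = 18 * 4.783 = 86.094 W
m_dot = Q_total / (cp * dT) = 86.094 / (4186 * 7.29) = 0.002821 kg/s

0.002821 kg/s


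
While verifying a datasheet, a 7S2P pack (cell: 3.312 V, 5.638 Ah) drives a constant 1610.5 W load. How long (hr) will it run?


Step 1: E_pack = Ns * V_cell * Np * C_cell = 7 * 3.312 * 2 * 5.638 = 261.42 Wh
Step 2: t = E_pack / P = 261.42 / 1610.5 = 0.1623 hr

0.1623 hr


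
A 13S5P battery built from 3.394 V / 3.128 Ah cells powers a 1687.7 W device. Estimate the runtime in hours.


Step 1: E_pack = Ns * V_cell * Np * C_cell = 13 * 3.394 * 5 * 3.128 = 690.07 Wh
Step 2: t = E_pack / P = 690.07 / 1687.7 = 0.4089 hr

0.4089 hr


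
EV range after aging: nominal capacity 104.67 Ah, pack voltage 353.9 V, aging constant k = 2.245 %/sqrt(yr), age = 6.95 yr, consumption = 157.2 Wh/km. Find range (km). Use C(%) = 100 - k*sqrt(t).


Step 1: capacity retention = 100 - 2.245 * sqrt(6.95) = 100 - 2.245 * 2.6363 = 94.082%
Step 2: C_now = 104.67 * 94.082/100 = 98.476 Ah
Step 3: E_pack = V * C_now = 353.9 * 98.476 = 34851 Wh
Step 4: range = E_pack / consumption = 34851 / 157.2 = 221.7 km

221.7 km


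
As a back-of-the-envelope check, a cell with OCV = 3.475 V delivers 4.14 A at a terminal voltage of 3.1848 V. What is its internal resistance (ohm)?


R = (OCV - V) / I = (3.475 - 3.1848) / 4.14 = 0.07010 ohm

0.07010 ohm


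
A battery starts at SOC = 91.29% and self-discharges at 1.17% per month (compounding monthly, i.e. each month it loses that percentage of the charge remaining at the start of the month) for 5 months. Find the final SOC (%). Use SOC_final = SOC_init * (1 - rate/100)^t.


decay = (1 - 1.17/100)^5 = 0.94285
SOC_final = 91.29 * 0.94285 = 86.07%

86.07%


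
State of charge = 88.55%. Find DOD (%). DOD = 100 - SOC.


Complement of SOC: DOD = 100% - 88.55% = 11.45%

11.45%


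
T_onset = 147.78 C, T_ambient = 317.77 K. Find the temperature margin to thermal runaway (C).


Convert: T_ambient = 317.77 K = 44.62 C
margin = 147.78 - 44.62 = 103.16 C

103.16 C


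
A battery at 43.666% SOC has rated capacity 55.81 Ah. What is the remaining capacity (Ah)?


remaining = SOC / 100 * total = 43.666 / 100 * 55.81 = 24.37 Ah

24.37 Ah


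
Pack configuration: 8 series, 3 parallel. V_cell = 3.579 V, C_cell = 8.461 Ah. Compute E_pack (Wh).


V_pack = 8 * 3.579 = 28.632 V
C_pack = 3 * 8.461 = 25.383 Ah
E = V_pack * C_pack = 28.632 * 25.383 = 726.8 Wh

726.8 Wh


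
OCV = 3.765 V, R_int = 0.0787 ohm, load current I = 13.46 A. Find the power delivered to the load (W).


Step 1: V_terminal = OCV - I*R = 3.765 - 13.46 * 0.0787 = 2.7057 V
Step 2: P_out = V_terminal * I = 2.7057 * 13.46 = 36.42 W

36.42 W


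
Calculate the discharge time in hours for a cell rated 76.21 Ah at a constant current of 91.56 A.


Runtime = 76.21 Ah / 91.56 A = 0.8324 hr

0.8324 hr


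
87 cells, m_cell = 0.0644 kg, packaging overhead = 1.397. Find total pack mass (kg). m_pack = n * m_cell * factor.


Cell mass sum = 87 * 0.0644 = 5.6028 kg
With overhead 1.397: m_pack = 5.6028 * 1.397 = 7.827 kg

7.827 kg


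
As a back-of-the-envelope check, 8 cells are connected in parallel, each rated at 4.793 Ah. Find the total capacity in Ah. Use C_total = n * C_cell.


C_total = 8 * 4.793 = 38.344 Ah

38.344 Ah


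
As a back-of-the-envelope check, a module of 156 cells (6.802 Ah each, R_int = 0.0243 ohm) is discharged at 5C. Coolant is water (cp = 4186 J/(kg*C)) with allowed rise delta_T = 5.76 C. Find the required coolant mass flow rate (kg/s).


Step 1: I = 5 * 6.802 = 34.01 A
Step 2: Q_cell = I^2 * R = 34.01^2 * 0.0243 = 28.107 W
Step 3: Q_total = 156 * 28.107 = 4384.7 W
Step 4: m_dot = Q_total / (cp * dT) = 4384.7 / (4186 * 5.76) = 0.1819 kg/s

0.1819 kg/s


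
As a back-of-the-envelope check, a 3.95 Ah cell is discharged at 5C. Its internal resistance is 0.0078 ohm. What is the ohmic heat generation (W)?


Step 1: I = C_rate * capacity = 5 * 3.95 = 19.75 A
Step 2: Q = I^2 * R = 19.75^2 * 0.0078 = 390.06 * 0.0078 = 3.042 W

3.042 W


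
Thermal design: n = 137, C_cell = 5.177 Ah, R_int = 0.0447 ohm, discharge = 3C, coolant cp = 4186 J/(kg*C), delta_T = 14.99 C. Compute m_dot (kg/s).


Step 1: I = 3 * 5.177 = 15.531 A
Step 2: Q_cell = I^2 * R = 15.531^2 * 0.0447 = 10.782 W
Step 3: Q_total = 137 * 10.782 = 1477.1 W
Step 4: m_dot = Q_total / (cp * dT) = 1477.1 / (4186 * 14.99) = 0.02354 kg/s

0.02354 kg/s


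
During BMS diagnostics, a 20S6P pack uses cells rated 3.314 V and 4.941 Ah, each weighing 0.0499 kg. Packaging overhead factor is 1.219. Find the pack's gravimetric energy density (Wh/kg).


Step 1: V_pack = 20 * 3.314 = 66.28 V
Step 2: C_pack = 6 * 4.941 = 29.646 Ah
Step 3: E_pack = V_pack * C_pack = 66.28 * 29.646 = 1964.9 Wh
Step 4: m_pack = 20 * 6 * 0.0499 * 1.219 = 7.2994 kg
Step 5: ED = E_pack / m_pack = 1964.9 / 7.2994 = 269.2 Wh/kg

269.2 Wh/kg


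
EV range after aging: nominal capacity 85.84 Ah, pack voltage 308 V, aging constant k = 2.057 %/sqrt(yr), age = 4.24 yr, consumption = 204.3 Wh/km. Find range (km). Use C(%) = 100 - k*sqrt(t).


Step 1: capacity retention = 100 - 2.057 * sqrt(4.24) = 100 - 2.057 * 2.0591 = 95.764%
Step 2: C_now = 85.84 * 95.764/100 = 82.204 Ah
Step 3: E_pack = V * C_now = 308 * 82.204 = 25319 Wh
Step 4: range = E_pack / consumption = 25319 / 204.3 = 123.9 km

123.9 km


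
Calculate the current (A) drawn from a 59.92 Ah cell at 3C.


I = C_rate * capacity = 3 * 59.92 = 179.76 A

179.76 A


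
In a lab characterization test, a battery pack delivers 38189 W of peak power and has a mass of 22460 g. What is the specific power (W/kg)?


Convert: m = 22460 g = 22.46 kg
Specific power = 38189 W / 22.46 kg = 1700 W/kg

1700 W/kg


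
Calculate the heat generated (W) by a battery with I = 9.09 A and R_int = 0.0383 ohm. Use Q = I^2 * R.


I^2 = 82.628
Q = 82.628 * 0.0383 = 3.165 W

3.165 W


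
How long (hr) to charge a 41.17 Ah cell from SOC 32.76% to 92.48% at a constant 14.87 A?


delta_Ah = 41.17 * (92.48 - 32.76) / 100 = 24.587 Ah
t = delta_Ah / I = 24.587 / 14.87 = 1.653 hr

1.653 hr


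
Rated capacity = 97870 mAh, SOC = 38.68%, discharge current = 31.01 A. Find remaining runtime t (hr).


Convert: C_total = 97870 mAh = 97.87 Ah
Step 1: remaining = SOC/100 * C_total = 38.68/100 * 97.87 = 37.856 Ah
Step 2: t = remaining / I = 37.856 / 31.01 = 1.221 hr

1.221 hr


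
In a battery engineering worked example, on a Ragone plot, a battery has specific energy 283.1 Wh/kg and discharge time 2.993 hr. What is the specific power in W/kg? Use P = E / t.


P_specific = E / t = 283.1 / 2.993 = 94.59 W/kg

94.59 W/kg


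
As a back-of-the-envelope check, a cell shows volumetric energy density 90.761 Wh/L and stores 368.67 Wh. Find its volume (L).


V = E / ED = 368.67 / 90.761 = 4.062 L

4.062 L


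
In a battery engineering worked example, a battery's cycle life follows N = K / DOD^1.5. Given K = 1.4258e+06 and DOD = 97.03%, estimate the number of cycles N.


DOD^1.5 = 955.78
N = K / DOD^1.5 = 1.4258e+06 / 955.78 = 1492

1492 cycles


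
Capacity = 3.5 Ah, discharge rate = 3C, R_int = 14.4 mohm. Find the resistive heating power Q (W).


Convert: R = 14.4 mohm = 0.0144 ohm
Step 1: I = C_rate * capacity = 3 * 3.5 = 10.5 A
Step 2: Q = I^2 * R = 10.5^2 * 0.0144 = 110.25 * 0.0144 = 1.588 W

1.588 W


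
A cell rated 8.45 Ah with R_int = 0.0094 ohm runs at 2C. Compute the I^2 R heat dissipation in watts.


Step 1: I = C_rate * capacity = 2 * 8.45 = 16.9 A
Step 2: Q = I^2 * R = 16.9^2 * 0.0094 = 285.61 * 0.0094 = 2.685 W

2.685 W


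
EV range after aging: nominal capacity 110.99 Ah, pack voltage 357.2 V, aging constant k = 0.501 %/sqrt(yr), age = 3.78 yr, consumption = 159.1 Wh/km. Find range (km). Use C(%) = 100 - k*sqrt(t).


Step 1: capacity retention = 100 - 0.501 * sqrt(3.78) = 100 - 0.501 * 1.9442 = 99.026%
Step 2: C_now = 110.99 * 99.026/100 = 109.91 Ah
Step 3: E_pack = V * C_now = 357.2 * 109.91 = 39260 Wh
Step 4: range = E_pack / consumption = 39260 / 159.1 = 246.8 km

246.8 km


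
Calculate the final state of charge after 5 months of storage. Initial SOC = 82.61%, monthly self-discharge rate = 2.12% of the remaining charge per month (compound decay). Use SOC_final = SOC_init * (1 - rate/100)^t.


Monthly retention factor = 1 - 2.12/100 = 0.9788
Over 5 months: factor^5 = 0.8984
SOC_final = 82.61 * 0.8984 = 74.22%

74.22%


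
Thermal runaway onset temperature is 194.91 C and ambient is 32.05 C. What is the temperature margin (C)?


Safety margin = 194.91 C - 32.05 C = 162.86 C

162.86 C


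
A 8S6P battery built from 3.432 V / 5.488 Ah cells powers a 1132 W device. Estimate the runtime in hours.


Step 1: E_pack = Ns * V_cell * Np * C_cell = 8 * 3.432 * 6 * 5.488 = 904.07 Wh
Step 2: t = E_pack / P = 904.07 / 1132 = 0.7986 hr

0.7986 hr


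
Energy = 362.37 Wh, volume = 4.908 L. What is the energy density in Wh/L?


Volumetric ED = 362.37 Wh / 4.908 L = 73.83 Wh/L

73.83 Wh/L


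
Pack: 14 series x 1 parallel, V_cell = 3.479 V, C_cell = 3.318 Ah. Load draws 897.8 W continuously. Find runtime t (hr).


Step 1: E_pack = Ns * V_cell * Np * C_cell = 14 * 3.479 * 1 * 3.318 = 161.61 Wh
Step 2: t = E_pack / P = 161.61 / 897.8 = 0.1800 hr

0.1800 hr


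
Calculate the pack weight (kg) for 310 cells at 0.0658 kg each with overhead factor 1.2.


Cell mass sum = 310 * 0.0658 = 20.398 kg
With overhead 1.2: m_pack = 20.398 * 1.2 = 24.48 kg

24.48 kg


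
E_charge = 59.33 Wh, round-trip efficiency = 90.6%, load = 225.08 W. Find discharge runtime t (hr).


Step 1: E_discharge = eta/100 * E_charge = 90.6/100 * 59.33 = 53.753 Wh
Step 2: t = E_discharge / P = 53.753 / 225.08 = 0.2388 hr

0.2388 hr


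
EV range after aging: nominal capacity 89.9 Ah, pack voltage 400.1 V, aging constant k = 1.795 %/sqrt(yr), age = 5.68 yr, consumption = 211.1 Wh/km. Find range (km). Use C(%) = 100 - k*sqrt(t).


Step 1: capacity retention = 100 - 1.795 * sqrt(5.68) = 100 - 1.795 * 2.3833 = 95.722%
Step 2: C_now = 89.9 * 95.722/100 = 86.054 Ah
Step 3: E_pack = V * C_now = 400.1 * 86.054 = 34430 Wh
Step 4: range = E_pack / consumption = 34430 / 211.1 = 163.1 km

163.1 km


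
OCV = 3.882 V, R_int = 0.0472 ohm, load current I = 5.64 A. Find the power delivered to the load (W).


Step 1: V_terminal = OCV - I*R = 3.882 - 5.64 * 0.0472 = 3.6158 V
Step 2: P_out = V_terminal * I = 3.6158 * 5.64 = 20.39 W

20.39 W


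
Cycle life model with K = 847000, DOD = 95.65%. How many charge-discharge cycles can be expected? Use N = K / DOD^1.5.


Step 1: DOD^1.5 = 95.65^1.5 = 935.46
Step 2: N = 847000 / 935.46 = 905.4 cycles

905.4 cycles


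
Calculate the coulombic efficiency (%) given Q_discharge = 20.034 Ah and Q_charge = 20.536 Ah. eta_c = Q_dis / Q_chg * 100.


Coulombic efficiency = 20.034/20.536 * 100% = 97.56%

97.56%


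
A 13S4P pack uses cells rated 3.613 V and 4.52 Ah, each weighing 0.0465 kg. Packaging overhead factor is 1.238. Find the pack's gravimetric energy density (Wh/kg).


Step 1: V_pack = 13 * 3.613 = 46.969 V
Step 2: C_pack = 4 * 4.52 = 18.08 Ah
Step 3: E_pack = V_pack * C_pack = 46.969 * 18.08 = 849.2 Wh
Step 4: m_pack = 13 * 4 * 0.0465 * 1.238 = 2.9935 kg
Step 5: ED = E_pack / m_pack = 849.2 / 2.9935 = 283.7 Wh/kg

283.7 Wh/kg


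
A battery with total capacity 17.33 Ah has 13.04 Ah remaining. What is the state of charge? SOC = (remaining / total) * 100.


SOC% = 13.04 / 17.33 * 100 = 75.25%

75.25%


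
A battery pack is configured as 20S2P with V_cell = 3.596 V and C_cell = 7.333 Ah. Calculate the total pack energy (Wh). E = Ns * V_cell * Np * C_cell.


V_pack = 20 * 3.596 = 71.92 V
C_pack = 2 * 7.333 = 14.666 Ah
E = V_pack * C_pack = 71.92 * 14.666 = 1055 Wh

1055 Wh


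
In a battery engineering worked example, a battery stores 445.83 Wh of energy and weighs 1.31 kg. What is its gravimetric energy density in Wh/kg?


Specific energy = 445.83 Wh / 1.31 kg = 340.3 Wh/kg

340.3 Wh/kg


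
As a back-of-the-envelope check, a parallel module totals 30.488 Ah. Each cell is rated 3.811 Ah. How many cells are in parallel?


n = C_total / C_cell = 30.488 / 3.811 = 8

8


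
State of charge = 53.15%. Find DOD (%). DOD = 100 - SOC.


DOD = 100 - SOC = 100 - 53.15 = 46.85%

46.85%


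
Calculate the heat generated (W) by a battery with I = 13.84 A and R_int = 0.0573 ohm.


Q = I^2 * R = 13.84^2 * 0.0573 = 10.98 W

10.98 W


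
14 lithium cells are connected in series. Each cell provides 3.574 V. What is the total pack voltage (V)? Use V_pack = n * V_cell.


V_pack = n * V_cell = 14 * 3.574 = 50.036 V

50.036 V


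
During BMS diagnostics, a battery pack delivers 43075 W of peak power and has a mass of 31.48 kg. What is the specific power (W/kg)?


Specific power = 43075 W / 31.48 kg = 1368 W/kg

1368 W/kg


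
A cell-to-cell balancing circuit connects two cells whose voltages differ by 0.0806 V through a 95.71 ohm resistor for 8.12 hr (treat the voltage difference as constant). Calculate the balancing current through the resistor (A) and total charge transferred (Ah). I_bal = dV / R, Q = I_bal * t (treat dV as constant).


First, Ohm's law: I_bal = 0.0806 V / 95.71 ohm = 8.4213e-04 A
Then Q = I * t = 8.4213e-04 A * 8.12 hr = 0.006838 Ah

I=8.4213e-04 A, Q=0.006838 Ah


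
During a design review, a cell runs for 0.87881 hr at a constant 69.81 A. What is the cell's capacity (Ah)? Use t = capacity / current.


C = I * t = 69.81 * 0.87881 = 61.35 Ah

61.35 Ah


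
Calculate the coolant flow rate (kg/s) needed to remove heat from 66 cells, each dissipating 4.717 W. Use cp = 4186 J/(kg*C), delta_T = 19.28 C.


Q_total = 66 * 4.717 = 311.32 W
m_dot = Q_total / (cp * dT) = 311.32 / (4186 * 19.28) = 0.003857 kg/s

0.003857 kg/s


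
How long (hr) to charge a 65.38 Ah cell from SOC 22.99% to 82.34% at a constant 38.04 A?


Step 1: dSOC = 82.34% - 22.99% = 59.35%
Step 2: delta_Ah = 65.38 * 59.35 / 100 = 38.803 Ah
Step 3: t = 38.803 / 38.04 = 1.020 hr

1.020 hr


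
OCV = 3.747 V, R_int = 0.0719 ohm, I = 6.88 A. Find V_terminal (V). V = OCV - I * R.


V = OCV - I*R = 3.747 - 6.88 * 0.0719 = 3.252 V

3.252 V


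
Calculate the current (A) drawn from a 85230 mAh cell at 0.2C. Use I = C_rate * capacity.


Convert: capacity = 85230 mAh = 85.23 Ah
At 0.2C: I = 0.2 * 85.23 Ah = 17.046 A

17.046 A


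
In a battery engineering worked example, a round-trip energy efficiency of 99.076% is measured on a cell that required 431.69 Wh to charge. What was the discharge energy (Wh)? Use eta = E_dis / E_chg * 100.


E_dis = eta/100 * E_chg = 99.076/100 * 431.69 = 427.7 Wh

427.7 Wh


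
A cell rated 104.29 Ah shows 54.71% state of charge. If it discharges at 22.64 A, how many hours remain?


Step 1: remaining = SOC/100 * C_total = 54.71/100 * 104.29 = 57.057 Ah
Step 2: t = remaining / I = 57.057 / 22.64 = 2.520 hr

2.520 hr


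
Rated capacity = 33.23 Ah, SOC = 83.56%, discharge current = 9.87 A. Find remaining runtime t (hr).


Step 1: remaining = SOC/100 * C_total = 83.56/100 * 33.23 = 27.767 Ah
Step 2: t = remaining / I = 27.767 / 9.87 = 2.813 hr

2.813 hr


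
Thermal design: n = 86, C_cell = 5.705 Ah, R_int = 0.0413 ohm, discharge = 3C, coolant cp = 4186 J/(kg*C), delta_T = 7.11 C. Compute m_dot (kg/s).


Step 1: I = 3 * 5.705 = 17.115 A
Step 2: Q_cell = I^2 * R = 17.115^2 * 0.0413 = 12.098 W
Step 3: Q_total = 86 * 12.098 = 1040.4 W
Step 4: m_dot = Q_total / (cp * dT) = 1040.4 / (4186 * 7.11) = 0.03496 kg/s

0.03496 kg/s


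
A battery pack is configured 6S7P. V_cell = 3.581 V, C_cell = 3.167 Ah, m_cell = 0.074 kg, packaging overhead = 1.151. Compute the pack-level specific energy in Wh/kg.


Step 1: V_pack = 6 * 3.581 = 21.486 V
Step 2: C_pack = 7 * 3.167 = 22.169 Ah
Step 3: E_pack = V_pack * C_pack = 21.486 * 22.169 = 476.32 Wh
Step 4: m_pack = 6 * 7 * 0.074 * 1.151 = 3.5773 kg
Step 5: ED = E_pack / m_pack = 476.32 / 3.5773 = 133.2 Wh/kg

133.2 Wh/kg


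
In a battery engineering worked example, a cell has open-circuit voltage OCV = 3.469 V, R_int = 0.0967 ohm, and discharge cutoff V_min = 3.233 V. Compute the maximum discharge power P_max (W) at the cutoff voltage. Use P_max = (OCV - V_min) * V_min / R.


dV = OCV - V_min = 0.236 V (so I_max = dV / R)
P_max = dV * V_min / R = 0.236 * 3.233 / 0.0967 = 7.890 W

7.890 W


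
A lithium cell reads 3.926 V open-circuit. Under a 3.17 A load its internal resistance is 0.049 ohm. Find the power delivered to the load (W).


Step 1: V_terminal = OCV - I*R = 3.926 - 3.17 * 0.049 = 3.7707 V
Step 2: P_out = V_terminal * I = 3.7707 * 3.17 = 11.95 W

11.95 W


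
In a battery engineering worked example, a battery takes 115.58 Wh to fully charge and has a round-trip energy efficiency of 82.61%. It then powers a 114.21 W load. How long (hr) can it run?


Step 1: E_discharge = eta/100 * E_charge = 82.61/100 * 115.58 = 95.481 Wh
Step 2: t = E_discharge / P = 95.481 / 114.21 = 0.8360 hr

0.8360 hr


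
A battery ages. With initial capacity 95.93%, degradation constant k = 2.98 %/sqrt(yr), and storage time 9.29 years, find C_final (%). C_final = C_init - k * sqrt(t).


sqrt(t) = sqrt(9.29) = 3.048
C_final = 95.93 - 2.98 * 3.048 = 86.85%

86.85%


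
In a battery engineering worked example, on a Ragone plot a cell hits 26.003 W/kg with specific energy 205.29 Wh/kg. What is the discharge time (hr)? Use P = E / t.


t = E / P = 205.29 / 26.003 = 7.895 hr

7.895 hr


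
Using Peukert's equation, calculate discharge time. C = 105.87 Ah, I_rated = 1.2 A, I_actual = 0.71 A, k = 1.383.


Step 1: t_rated = C / I_rated = 105.87 / 1.2 = 88.225 hr
Step 2: ratio = 1.2 / 0.71 = 1.6901
Step 3: ratio^k = 1.6901^1.383 = 2.0663
Step 4: t = t_rated * ratio^k = 88.225 * 2.0663 = 182.3 hr

182.3 hr


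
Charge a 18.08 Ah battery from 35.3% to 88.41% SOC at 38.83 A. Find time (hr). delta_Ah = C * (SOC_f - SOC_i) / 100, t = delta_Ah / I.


Step 1: dSOC = 88.41% - 35.3% = 53.11%
Step 2: delta_Ah = 18.08 * 53.11 / 100 = 9.6023 Ah
Step 3: t = 9.6023 / 38.83 = 0.2473 hr

0.2473 hr


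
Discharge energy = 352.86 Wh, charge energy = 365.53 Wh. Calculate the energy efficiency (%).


eta_e = E_dis / E_chg * 100 = 352.86 / 365.53 * 100 = 96.53%

96.53%


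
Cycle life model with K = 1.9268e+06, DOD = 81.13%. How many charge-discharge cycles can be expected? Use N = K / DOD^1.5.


Step 1: DOD^1.5 = 81.13^1.5 = 730.76
Step 2: N = 1.9268e+06 / 730.76 = 2637 cycles

2637 cycles


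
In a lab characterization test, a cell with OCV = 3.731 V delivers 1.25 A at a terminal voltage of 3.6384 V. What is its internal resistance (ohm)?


R = (OCV - V) / I = (3.731 - 3.6384) / 1.25 = 0.07408 ohm

0.07408 ohm


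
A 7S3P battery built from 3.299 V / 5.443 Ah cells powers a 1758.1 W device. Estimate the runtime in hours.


Step 1: E_pack = Ns * V_cell * Np * C_cell = 7 * 3.299 * 3 * 5.443 = 377.09 Wh
Step 2: t = E_pack / P = 377.09 / 1758.1 = 0.2145 hr

0.2145 hr


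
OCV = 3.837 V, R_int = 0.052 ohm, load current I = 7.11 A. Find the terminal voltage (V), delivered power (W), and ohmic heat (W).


Step 1: V_terminal = OCV - I*R = 3.837 - 7.11 * 0.052 = 3.4673 V
Step 2: P_out = V_terminal * I = 3.4673 * 7.11 = 24.65 W
Step 3: Q = I^2 * R = 7.11^2 * 0.052 = 2.629 W

V=3.4673 V, P=24.65 W, Q=2.629 W


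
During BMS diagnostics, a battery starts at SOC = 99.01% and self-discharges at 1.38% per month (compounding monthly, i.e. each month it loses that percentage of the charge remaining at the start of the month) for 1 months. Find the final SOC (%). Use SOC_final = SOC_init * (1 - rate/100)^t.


decay = (1 - 1.38/100)^1 = 0.9862
SOC_final = 99.01 * 0.9862 = 97.64%

97.64%


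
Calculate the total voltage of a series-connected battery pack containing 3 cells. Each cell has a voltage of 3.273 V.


Series voltages add: 3 * 3.273 V = 9.819 V

9.819 V


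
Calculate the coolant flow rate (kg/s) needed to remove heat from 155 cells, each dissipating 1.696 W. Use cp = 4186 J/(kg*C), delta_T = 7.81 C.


Q_total = 155 * 1.696 = 262.88 W
m_dot = Q_total / (cp * dT) = 262.88 / (4186 * 7.81) = 0.008041 kg/s

0.008041 kg/s


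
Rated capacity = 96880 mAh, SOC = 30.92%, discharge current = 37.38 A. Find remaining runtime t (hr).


Convert: C_total = 96880 mAh = 96.88 Ah
Step 1: remaining = SOC/100 * C_total = 30.92/100 * 96.88 = 29.955 Ah
Step 2: t = remaining / I = 29.955 / 37.38 = 0.8014 hr

0.8014 hr


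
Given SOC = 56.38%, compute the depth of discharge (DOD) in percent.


DOD = 100 - SOC = 100 - 56.38 = 43.62%

43.62%


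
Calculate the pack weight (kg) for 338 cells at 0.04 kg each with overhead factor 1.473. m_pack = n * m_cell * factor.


m_pack = n * m_cell * overhead = 338 * 0.04 * 1.473 = 19.91 kg

19.91 kg


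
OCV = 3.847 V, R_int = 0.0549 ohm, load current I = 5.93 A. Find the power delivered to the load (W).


Step 1: V_terminal = OCV - I*R = 3.847 - 5.93 * 0.0549 = 3.5214 V
Step 2: P_out = V_terminal * I = 3.5214 * 5.93 = 20.88 W

20.88 W


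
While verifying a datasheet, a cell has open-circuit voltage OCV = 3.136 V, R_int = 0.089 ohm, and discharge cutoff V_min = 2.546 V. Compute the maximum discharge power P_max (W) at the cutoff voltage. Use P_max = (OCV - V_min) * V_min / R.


dV = OCV - V_min = 0.59 V (so I_max = dV / R)
P_max = dV * V_min / R = 0.59 * 2.546 / 0.089 = 16.88 W

16.88 W


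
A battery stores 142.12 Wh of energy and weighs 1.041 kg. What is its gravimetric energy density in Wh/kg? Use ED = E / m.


Specific energy = 142.12 Wh / 1.041 kg = 136.5 Wh/kg

136.5 Wh/kg


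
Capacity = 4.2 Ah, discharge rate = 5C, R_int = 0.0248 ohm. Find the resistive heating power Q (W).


Step 1: I = C_rate * capacity = 5 * 4.2 = 21 A
Step 2: Q = I^2 * R = 21^2 * 0.0248 = 441 * 0.0248 = 10.94 W

10.94 W


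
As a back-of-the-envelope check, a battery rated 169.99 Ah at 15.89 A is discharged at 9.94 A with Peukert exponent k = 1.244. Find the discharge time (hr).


t_rated = C / I_rated = 169.99 / 15.89 = 10.698 hr
(I_rated/I)^k = (1.5986)^1.244 = 1.7925
t = t_rated * (I_rated/I)^k = 10.698 * 1.7925 = 19.18 hr

19.18 hr


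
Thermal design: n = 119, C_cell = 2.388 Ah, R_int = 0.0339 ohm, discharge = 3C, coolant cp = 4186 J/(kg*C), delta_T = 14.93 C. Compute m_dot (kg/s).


Step 1: I = 3 * 2.388 = 7.164 A
Step 2: Q_cell = I^2 * R = 7.164^2 * 0.0339 = 1.7398 W
Step 3: Q_total = 119 * 1.7398 = 207.04 W
Step 4: m_dot = Q_total / (cp * dT) = 207.04 / (4186 * 14.93) = 0.003313 kg/s

0.003313 kg/s


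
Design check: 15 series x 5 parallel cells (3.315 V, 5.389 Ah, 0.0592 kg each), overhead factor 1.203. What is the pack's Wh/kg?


Step 1: V_pack = 15 * 3.315 = 49.725 V
Step 2: C_pack = 5 * 5.389 = 26.945 Ah
Step 3: E_pack = V_pack * C_pack = 49.725 * 26.945 = 1339.8 Wh
Step 4: m_pack = 15 * 5 * 0.0592 * 1.203 = 5.3413 kg
Step 5: ED = E_pack / m_pack = 1339.8 / 5.3413 = 250.8 Wh/kg

250.8 Wh/kg


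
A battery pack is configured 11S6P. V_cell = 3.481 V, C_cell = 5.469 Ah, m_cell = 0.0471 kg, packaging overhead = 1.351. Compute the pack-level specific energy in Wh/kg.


Step 1: V_pack = 11 * 3.481 = 38.291 V
Step 2: C_pack = 6 * 5.469 = 32.814 Ah
Step 3: E_pack = V_pack * C_pack = 38.291 * 32.814 = 1256.5 Wh
Step 4: m_pack = 11 * 6 * 0.0471 * 1.351 = 4.1997 kg
Step 5: ED = E_pack / m_pack = 1256.5 / 4.1997 = 299.2 Wh/kg

299.2 Wh/kg


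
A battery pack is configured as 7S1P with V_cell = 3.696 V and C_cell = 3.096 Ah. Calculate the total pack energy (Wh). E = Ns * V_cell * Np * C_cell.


E = Ns * Vcell * Np * Ccell = 7 * 3.696 * 1 * 3.096 = 80.10 Wh

80.10 Wh


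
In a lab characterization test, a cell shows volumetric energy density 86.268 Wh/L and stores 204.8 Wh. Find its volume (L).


V = E / ED = 204.8 / 86.268 = 2.374 L

2.374 L


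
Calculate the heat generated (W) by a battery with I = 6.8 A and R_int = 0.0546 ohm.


Q = I^2 * R = 6.8^2 * 0.0546 = 2.525 W

2.525 W


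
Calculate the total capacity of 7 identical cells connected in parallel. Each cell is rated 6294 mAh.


Convert: C_cell = 6294 mAh = 6.294 Ah
C_total = 7 * 6.294 = 44.058 Ah

44.058 Ah


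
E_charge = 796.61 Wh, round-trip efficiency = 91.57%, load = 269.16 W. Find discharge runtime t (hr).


Step 1: E_discharge = eta/100 * E_charge = 91.57/100 * 796.61 = 729.46 Wh
Step 2: t = E_discharge / P = 729.46 / 269.16 = 2.710 hr

2.710 hr


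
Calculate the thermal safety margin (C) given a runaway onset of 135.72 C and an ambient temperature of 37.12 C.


margin = T_onset - T_ambient = 135.72 - 37.12 = 98.6 C

98.6 C


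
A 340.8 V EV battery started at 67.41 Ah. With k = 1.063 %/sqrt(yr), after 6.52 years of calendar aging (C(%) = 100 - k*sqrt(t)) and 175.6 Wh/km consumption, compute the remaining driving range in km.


Step 1: capacity retention = 100 - 1.063 * sqrt(6.52) = 100 - 1.063 * 2.5534 = 97.286%
Step 2: C_now = 67.41 * 97.286/100 = 65.58 Ah
Step 3: E_pack = V * C_now = 340.8 * 65.58 = 22350 Wh
Step 4: range = E_pack / consumption = 22350 / 175.6 = 127.3 km

127.3 km


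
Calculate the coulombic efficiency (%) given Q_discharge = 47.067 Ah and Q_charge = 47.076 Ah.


Coulombic efficiency = 47.067/47.076 * 100% = 99.98%

99.98%


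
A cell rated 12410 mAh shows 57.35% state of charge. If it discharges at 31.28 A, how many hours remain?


Convert: C_total = 12410 mAh = 12.41 Ah
Step 1: remaining = SOC/100 * C_total = 57.35/100 * 12.41 = 7.1171 Ah
Step 2: t = remaining / I = 7.1171 / 31.28 = 0.2275 hr

0.2275 hr


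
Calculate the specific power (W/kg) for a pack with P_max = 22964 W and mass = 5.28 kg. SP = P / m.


SP = P / m = 22964 / 5.28 = 4349 W/kg

4349 W/kg


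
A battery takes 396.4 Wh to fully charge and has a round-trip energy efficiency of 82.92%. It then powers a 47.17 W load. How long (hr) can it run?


Step 1: E_discharge = eta/100 * E_charge = 82.92/100 * 396.4 = 328.69 Wh
Step 2: t = E_discharge / P = 328.69 / 47.17 = 6.968 hr

6.968 hr


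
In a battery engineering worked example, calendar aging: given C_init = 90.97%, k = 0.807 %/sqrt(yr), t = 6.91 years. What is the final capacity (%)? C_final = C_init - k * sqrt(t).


Step 1: sqrt(6.91 yr) = 2.6287
Step 2: drop = 0.807 * 2.6287 = 2.1214
Step 3: C_final = 90.97 - 2.1214 = 88.85%

88.85%


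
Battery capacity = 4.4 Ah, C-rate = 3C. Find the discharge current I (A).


I = C_rate * capacity = 3 * 4.4 = 13.2 A

13.2 A


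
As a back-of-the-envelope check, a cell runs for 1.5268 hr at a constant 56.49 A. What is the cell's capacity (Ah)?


C = I * t = 56.49 * 1.5268 = 86.25 Ah

86.25 Ah


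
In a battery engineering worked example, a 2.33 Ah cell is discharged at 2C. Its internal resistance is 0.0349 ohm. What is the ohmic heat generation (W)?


Step 1: I = C_rate * capacity = 2 * 2.33 = 4.66 A
Step 2: Q = I^2 * R = 4.66^2 * 0.0349 = 21.716 * 0.0349 = 0.7579 W

0.7579 W


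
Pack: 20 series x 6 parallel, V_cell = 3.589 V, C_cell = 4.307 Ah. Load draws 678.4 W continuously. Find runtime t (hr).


Step 1: E_pack = Ns * V_cell * Np * C_cell = 20 * 3.589 * 6 * 4.307 = 1854.9 Wh
Step 2: t = E_pack / P = 1854.9 / 678.4 = 2.734 hr

2.734 hr


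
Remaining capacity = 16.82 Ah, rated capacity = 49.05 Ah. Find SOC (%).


SOC% = 16.82 / 49.05 * 100 = 34.29%

34.29%


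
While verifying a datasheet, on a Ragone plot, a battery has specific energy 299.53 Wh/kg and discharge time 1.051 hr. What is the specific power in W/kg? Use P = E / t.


P_specific = E / t = 299.53 / 1.051 = 285.0 W/kg

285.0 W/kg


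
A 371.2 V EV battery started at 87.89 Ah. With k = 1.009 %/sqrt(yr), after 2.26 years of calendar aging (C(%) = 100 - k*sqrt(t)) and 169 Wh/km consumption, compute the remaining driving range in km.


Step 1: capacity retention = 100 - 1.009 * sqrt(2.26) = 100 - 1.009 * 1.5033 = 98.483%
Step 2: C_now = 87.89 * 98.483/100 = 86.557 Ah
Step 3: E_pack = V * C_now = 371.2 * 86.557 = 32130 Wh
Step 4: range = E_pack / consumption = 32130 / 169 = 190.1 km

190.1 km


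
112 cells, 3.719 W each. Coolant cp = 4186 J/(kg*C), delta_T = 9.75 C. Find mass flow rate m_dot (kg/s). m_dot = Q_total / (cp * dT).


Q_total = 112 * 3.719 = 416.53 W
m_dot = Q_total / (cp * dT) = 416.53 / (4186 * 9.75) = 0.01021 kg/s

0.01021 kg/s


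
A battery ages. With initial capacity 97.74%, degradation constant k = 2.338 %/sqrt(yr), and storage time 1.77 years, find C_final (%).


Step 1: sqrt(1.77 yr) = 1.3304
Step 2: drop = 2.338 * 1.3304 = 3.1105
Step 3: C_final = 97.74 - 3.1105 = 94.63%

94.63%


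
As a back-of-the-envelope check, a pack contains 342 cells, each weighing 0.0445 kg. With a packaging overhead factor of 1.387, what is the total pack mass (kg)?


Cell mass sum = 342 * 0.0445 = 15.219 kg
With overhead 1.387: m_pack = 15.219 * 1.387 = 21.11 kg

21.11 kg


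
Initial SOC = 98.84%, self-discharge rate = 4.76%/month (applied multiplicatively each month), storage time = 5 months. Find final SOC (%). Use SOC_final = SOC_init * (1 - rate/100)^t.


decay = (1 - 4.76/100)^5 = 0.7836
SOC_final = 98.84 * 0.7836 = 77.45%

77.45%


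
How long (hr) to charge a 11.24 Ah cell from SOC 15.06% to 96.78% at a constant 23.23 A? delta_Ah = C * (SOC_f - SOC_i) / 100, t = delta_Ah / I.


delta_Ah = 11.24 * (96.78 - 15.06) / 100 = 9.1853 Ah
t = delta_Ah / I = 9.1853 / 23.23 = 0.3954 hr

0.3954 hr
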